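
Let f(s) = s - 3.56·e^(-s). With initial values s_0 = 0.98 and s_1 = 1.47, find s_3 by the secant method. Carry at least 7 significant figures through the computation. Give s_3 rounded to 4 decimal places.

f(s_0) = -0.356108, f(s_1) = 0.651465
s_2 = 1.470000 - (0.651465)·(1.470000 - 0.980000)/(0.651465 - (-0.356108)) = 1.153181; f(s_2) = 0.029535
s_3 = 1.153181 - (0.029535)·(1.153181 - 1.470000)/(0.029535 - (0.651465)) = 1.138136; f(s_3) = -0.002544

1.1381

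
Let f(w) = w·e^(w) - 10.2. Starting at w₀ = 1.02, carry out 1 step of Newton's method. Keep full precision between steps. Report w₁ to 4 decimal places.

f'(w) = (w + 1)·e^(w)
w_0 = 1.020000: f = -7.371341, f' = 5.601853 → w_1 = 1.020000 - (-7.371341)/(5.601853) = 2.335875

2.3359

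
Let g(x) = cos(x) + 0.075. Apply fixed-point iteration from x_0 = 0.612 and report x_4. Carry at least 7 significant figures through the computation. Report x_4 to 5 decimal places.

0.74339

x_1 = g(0.612000) = 0.893501
x_2 = g(0.893501) = 0.701688
x_3 = g(0.701688) = 0.838754
x_4 = g(0.838754) = 0.743390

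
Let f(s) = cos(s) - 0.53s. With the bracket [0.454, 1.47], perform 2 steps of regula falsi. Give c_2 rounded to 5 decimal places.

False-position update: c = (a·f(b) − b·f(a))/(f(b) − f(a)); replace the endpoint whose sign matches f(c).
f(0.454000) = 0.658080, f(1.470000) = -0.678474
step 1: c = 0.954249, f(c) = 0.072470 > 0 → new bracket [0.954249, 1.470000]
step 2: c = 1.004021, f(c) = 0.004783 > 0 → new bracket [1.004021, 1.470000]

1.00402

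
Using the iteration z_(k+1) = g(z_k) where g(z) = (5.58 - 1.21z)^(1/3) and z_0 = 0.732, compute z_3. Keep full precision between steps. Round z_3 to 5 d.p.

1.55133

z_1 = g(0.732000) = 1.674389
z_2 = g(1.674389) = 1.526062
z_3 = g(1.526062) = 1.551329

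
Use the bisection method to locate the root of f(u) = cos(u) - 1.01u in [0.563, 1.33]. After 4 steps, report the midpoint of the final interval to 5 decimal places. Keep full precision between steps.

0.73078

f(0.563000) = 0.277028, f(1.330000) = -1.104824 (opposite signs)
step 1: m = 0.946500, f(m) = -0.371439 < 0 → root in [0.563000, 0.946500]
step 2: m = 0.754750, f(m) = -0.033855 < 0 → root in [0.563000, 0.754750]
step 3: m = 0.658875, f(m) = 0.125218 > 0 → root in [0.658875, 0.754750]
step 4: m = 0.706813, f(m) = 0.046555 > 0 → root in [0.706813, 0.754750]
Midpoint of [0.706813, 0.754750] = 0.730781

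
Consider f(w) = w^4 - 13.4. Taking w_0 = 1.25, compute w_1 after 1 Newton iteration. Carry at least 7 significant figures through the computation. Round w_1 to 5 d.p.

2.65270

f'(w) = 4w^3
w_0 = 1.250000: f = -10.958594, f' = 7.812500 → w_1 = 1.250000 - (-10.958594)/(7.812500) = 2.652700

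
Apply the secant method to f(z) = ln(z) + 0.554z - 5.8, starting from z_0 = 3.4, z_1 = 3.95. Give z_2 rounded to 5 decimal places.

f(z_0) = -2.692625, f(z_1) = -2.237984
z_2 = 3.950000 - (-2.237984)·(3.950000 - 3.400000)/(-2.237984 - (-2.692625)) = 6.657397; f(z_2) = -0.216073

6.65740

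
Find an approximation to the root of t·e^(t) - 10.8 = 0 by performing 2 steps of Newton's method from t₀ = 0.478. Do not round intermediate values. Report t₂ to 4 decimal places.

Newton update: t ← t − f(t)/f'(t).
f'(t) = (t + 1)·e^(t)
t_0 = 0.478000: f = -10.029060, f' = 2.383786 → t_1 = 0.478000 - (-10.029060)/(2.383786) = 4.685199
t_1 = 4.685199: f = 496.756009, f' = 615.887808 → t_2 = 4.685199 - (496.756009)/(615.887808) = 3.878630

3.8786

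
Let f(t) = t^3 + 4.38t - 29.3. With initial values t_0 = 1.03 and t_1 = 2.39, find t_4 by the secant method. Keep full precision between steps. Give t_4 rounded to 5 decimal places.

2.61303

f(t_0) = -23.695873, f(t_1) = -5.179881
t_2 = 2.390000 - (-5.179881)·(2.390000 - 1.030000)/(-5.179881 - (-23.695873)) = 2.770462; f(t_2) = 4.099203
t_3 = 2.770462 - (4.099203)·(2.770462 - 2.390000)/(4.099203 - (-5.179881)) = 2.602386; f(t_3) = -0.277111
t_4 = 2.602386 - (-0.277111)·(2.602386 - 2.770462)/(-0.277111 - (4.099203)) = 2.613029; f(t_4) = -0.013380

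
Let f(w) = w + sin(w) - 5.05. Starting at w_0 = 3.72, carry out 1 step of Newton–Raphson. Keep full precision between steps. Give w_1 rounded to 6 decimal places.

f'(w) = 1 + cos(w)
w_0 = 3.720000: f = -1.876691, f' = 0.162666 → w_1 = 3.720000 - (-1.876691)/(0.162666) = 15.257111

15.257111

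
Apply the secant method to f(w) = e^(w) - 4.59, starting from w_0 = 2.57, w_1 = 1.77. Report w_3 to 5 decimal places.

Secant update: w_(k+1) = w_k − f(w_k)·(w_k − w_(k-1))/(f(w_k) − f(w_(k-1))).
f(w_0) = 8.475824, f(w_1) = 1.280853
w_2 = 1.770000 - (1.280853)·(1.770000 - 2.570000)/(1.280853 - (8.475824)) = 1.627583; f(w_2) = 0.501556
w_3 = 1.627583 - (0.501556)·(1.627583 - 1.770000)/(0.501556 - (1.280853)) = 1.535924; f(w_3) = 0.055617

1.53592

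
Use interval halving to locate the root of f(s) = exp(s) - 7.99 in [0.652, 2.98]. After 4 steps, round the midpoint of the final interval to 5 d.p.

2.03425

f(0.652000) = -6.070624, f(2.980000) = 11.697817 (opposite signs)
step 1: m = 1.816000, f(m) = -1.842780 < 0 → root in [1.816000, 2.980000]
step 2: m = 2.398000, f(m) = 3.011152 > 0 → root in [1.816000, 2.398000]
step 3: m = 2.107000, f(m) = 0.233534 > 0 → root in [1.816000, 2.107000]
step 4: m = 1.961500, f(m) = -0.880016 < 0 → root in [1.961500, 2.107000]
Midpoint of [1.961500, 2.107000] = 2.034250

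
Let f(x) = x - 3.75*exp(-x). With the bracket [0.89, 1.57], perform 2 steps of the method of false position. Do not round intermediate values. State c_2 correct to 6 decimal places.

f(0.890000) = -0.649959, f(1.570000) = 0.789831
step 1: c = 1.196970, f(c) = 0.064064 > 0 → new bracket [0.890000, 1.196970]
step 2: c = 1.169428, f(c) = 0.004886 > 0 → new bracket [0.890000, 1.169428]

1.169428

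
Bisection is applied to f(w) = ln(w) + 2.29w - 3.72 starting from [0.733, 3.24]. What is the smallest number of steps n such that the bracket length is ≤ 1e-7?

25

Initial width b − a = 3.24 − 0.733 = 2.507000.
After n steps the width is (b−a)/2^n; need (b−a)/2^n ≤ 1e-7.
So n ≥ log₂(2.507000/1e-7) = log₂(25070000.0000) ≈ 24.5795.
Hence n = 25.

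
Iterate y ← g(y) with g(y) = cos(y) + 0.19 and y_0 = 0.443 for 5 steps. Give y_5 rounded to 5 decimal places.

y_1 = g(0.443000) = 1.093470
y_2 = g(1.093470) = 0.649406
y_3 = g(0.649406) = 0.986443
y_4 = g(0.986443) = 0.741660
y_5 = g(0.741660) = 0.927348

0.92735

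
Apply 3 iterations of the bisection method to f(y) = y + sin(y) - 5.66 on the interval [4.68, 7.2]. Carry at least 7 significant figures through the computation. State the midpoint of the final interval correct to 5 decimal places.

f(4.680000) = -1.979476, f(7.200000) = 2.333668 (opposite signs)
step 1: m = 5.940000, f(m) = -0.056488 < 0 → root in [5.940000, 7.200000]
step 2: m = 6.570000, f(m) = 1.192898 > 0 → root in [5.940000, 6.570000]
step 3: m = 6.255000, f(m) = 0.566818 > 0 → root in [5.940000, 6.255000]
Midpoint of [5.940000, 6.255000] = 6.097500

6.09750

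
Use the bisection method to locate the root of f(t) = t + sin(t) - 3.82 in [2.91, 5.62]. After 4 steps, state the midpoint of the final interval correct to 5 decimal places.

4.85781

f(2.910000) = -0.680472, f(5.620000) = 1.184370 (opposite signs)
step 1: m = 4.265000, f(m) = -0.456580 < 0 → root in [4.265000, 5.620000]
step 2: m = 4.942500, f(m) = 0.148859 > 0 → root in [4.265000, 4.942500]
step 3: m = 4.603750, f(m) = -0.210355 < 0 → root in [4.603750, 4.942500]
step 4: m = 4.773125, f(m) = -0.045031 < 0 → root in [4.773125, 4.942500]
Midpoint of [4.773125, 4.942500] = 4.857813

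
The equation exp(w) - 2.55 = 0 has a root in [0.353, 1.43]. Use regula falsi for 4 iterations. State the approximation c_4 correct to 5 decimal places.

f(0.353000) = -1.126669, f(1.430000) = 1.628699
step 1: c = 0.793385, f(c) = -0.339133 < 0 → new bracket [0.793385, 1.430000]
step 2: c = 0.903098, f(c) = -0.082765 < 0 → new bracket [0.903098, 1.430000]
step 3: c = 0.928579, f(c) = -0.019091 < 0 → new bracket [0.928579, 1.430000]
step 4: c = 0.934388, f(c) = -0.004345 < 0 → new bracket [0.934388, 1.430000]

0.93439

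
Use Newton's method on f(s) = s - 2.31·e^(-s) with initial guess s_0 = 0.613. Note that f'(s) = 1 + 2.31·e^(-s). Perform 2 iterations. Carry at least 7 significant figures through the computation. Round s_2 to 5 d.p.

s_0 = 0.613000: f = -0.638381, f' = 2.251381 → s_1 = 0.613000 - (-0.638381)/(2.251381) = 0.896551
s_1 = 0.896551: f = -0.045870, f' = 1.942421 → s_2 = 0.896551 - (-0.045870)/(1.942421) = 0.920166

0.92017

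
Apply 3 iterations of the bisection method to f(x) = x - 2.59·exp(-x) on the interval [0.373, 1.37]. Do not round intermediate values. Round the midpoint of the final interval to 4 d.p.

0.9338

f(0.373000) = -1.410643, f(1.370000) = 0.711863 (opposite signs)
step 1: m = 0.871500, f(m) = -0.211958 < 0 → root in [0.871500, 1.370000]
step 2: m = 1.120750, f(m) = 0.276319 > 0 → root in [0.871500, 1.120750]
step 3: m = 0.996125, f(m) = 0.039618 > 0 → root in [0.871500, 0.996125]
Midpoint of [0.871500, 0.996125] = 0.933813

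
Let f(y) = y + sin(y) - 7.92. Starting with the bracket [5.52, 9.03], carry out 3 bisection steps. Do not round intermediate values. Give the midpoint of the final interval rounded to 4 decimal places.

f(5.520000) = -3.091227, f(9.030000) = 1.494603 (opposite signs)
step 1: m = 7.275000, f(m) = 0.192020 > 0 → root in [5.520000, 7.275000]
step 2: m = 6.397500, f(m) = -1.408434 < 0 → root in [6.397500, 7.275000]
step 3: m = 6.836250, f(m) = -0.558453 < 0 → root in [6.836250, 7.275000]
Midpoint of [6.836250, 7.275000] = 7.055625

7.0556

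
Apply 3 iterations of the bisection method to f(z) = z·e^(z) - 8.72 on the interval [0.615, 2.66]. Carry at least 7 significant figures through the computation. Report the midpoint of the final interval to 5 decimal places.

f(0.615000) = -7.582461, f(2.660000) = 29.308129 (opposite signs)
step 1: m = 1.637500, f(m) = -0.299488 < 0 → root in [1.637500, 2.660000]
step 2: m = 2.148750, f(m) = 9.703670 > 0 → root in [1.637500, 2.148750]
step 3: m = 1.893125, f(m) = 3.850514 > 0 → root in [1.637500, 1.893125]
Midpoint of [1.637500, 1.893125] = 1.765313

1.76531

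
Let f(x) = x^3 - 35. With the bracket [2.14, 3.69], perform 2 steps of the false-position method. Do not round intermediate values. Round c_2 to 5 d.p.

f(2.140000) = -25.199656, f(3.690000) = 15.243409
step 1: c = 3.105789, f(c) = -5.041792 < 0 → new bracket [3.105789, 3.690000]
step 2: c = 3.250992, f(c) = -0.640435 < 0 → new bracket [3.250992, 3.690000]

3.25099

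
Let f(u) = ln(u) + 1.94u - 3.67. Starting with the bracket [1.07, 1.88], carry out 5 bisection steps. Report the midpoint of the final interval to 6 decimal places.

1.639531

f(1.070000) = -1.526541, f(1.880000) = 0.608472 (opposite signs)
step 1: m = 1.475000, f(m) = -0.419842 < 0 → root in [1.475000, 1.880000]
step 2: m = 1.677500, f(m) = 0.101655 > 0 → root in [1.475000, 1.677500]
step 3: m = 1.576250, f(m) = -0.157026 < 0 → root in [1.576250, 1.677500]
step 4: m = 1.626875, f(m) = -0.027202 < 0 → root in [1.626875, 1.677500]
step 5: m = 1.652188, f(m) = 0.037344 > 0 → root in [1.626875, 1.652188]
Midpoint of [1.626875, 1.652188] = 1.639531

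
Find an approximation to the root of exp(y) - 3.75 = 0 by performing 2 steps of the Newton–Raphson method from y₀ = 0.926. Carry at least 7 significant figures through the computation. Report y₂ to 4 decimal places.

1.3257

f'(y) = exp(y)
y_0 = 0.926000: f = -1.225609, f' = 2.524391 → y_1 = 0.926000 - (-1.225609)/(2.524391) = 1.411507
y_1 = 1.411507: f = 0.352131, f' = 4.102131 → y_2 = 1.411507 - (0.352131)/(4.102131) = 1.325666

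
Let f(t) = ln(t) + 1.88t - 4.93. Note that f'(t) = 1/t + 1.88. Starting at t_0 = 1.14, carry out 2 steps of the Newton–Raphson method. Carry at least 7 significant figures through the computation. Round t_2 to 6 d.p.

2.201917

t_0 = 1.140000: f = -2.655772, f' = 2.757193 → t_1 = 1.140000 - (-2.655772)/(2.757193) = 2.103216
t_1 = 2.103216: f = -0.232487, f' = 2.355462 → t_2 = 2.103216 - (-0.232487)/(2.355462) = 2.201917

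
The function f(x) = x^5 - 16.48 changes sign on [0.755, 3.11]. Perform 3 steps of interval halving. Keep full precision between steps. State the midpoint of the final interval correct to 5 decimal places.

f(0.755000) = -16.234679, f(3.110000) = 274.459002 (opposite signs)
step 1: m = 1.932500, f(m) = 10.472404 > 0 → root in [0.755000, 1.932500]
step 2: m = 1.343750, f(m) = -12.098807 < 0 → root in [1.343750, 1.932500]
step 3: m = 1.638125, f(m) = -4.683988 < 0 → root in [1.638125, 1.932500]
Midpoint of [1.638125, 1.932500] = 1.785312

1.78531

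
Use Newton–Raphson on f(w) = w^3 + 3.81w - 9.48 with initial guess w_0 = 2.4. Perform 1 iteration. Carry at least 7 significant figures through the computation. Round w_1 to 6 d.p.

1.760455

f'(w) = 3w^2 + 3.81
w_0 = 2.400000: f = 13.488000, f' = 21.090000 → w_1 = 2.400000 - (13.488000)/(21.090000) = 1.760455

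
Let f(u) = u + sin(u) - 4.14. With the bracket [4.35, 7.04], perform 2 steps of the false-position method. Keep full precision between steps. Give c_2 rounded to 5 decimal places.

f(4.350000) = -0.725053, f(7.040000) = 3.586609
step 1: c = 4.802353, f(c) = -0.333603 < 0 → new bracket [4.802353, 7.040000]
step 2: c = 4.992773, f(c) = -0.108177 < 0 → new bracket [4.992773, 7.040000]

4.99277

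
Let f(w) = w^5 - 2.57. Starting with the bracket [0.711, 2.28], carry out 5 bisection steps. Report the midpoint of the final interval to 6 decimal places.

1.225828

f(0.711000) = -2.388303, f(2.280000) = 59.043267 (opposite signs)
step 1: m = 1.495500, f(m) = 4.910525 > 0 → root in [0.711000, 1.495500]
step 2: m = 1.103250, f(m) = -0.935557 < 0 → root in [1.103250, 1.495500]
step 3: m = 1.299375, f(m) = 1.134013 > 0 → root in [1.103250, 1.299375]
step 4: m = 1.201312, f(m) = -0.068042 < 0 → root in [1.201312, 1.299375]
step 5: m = 1.250344, f(m) = 0.485956 > 0 → root in [1.201312, 1.250344]
Midpoint of [1.201312, 1.250344] = 1.225828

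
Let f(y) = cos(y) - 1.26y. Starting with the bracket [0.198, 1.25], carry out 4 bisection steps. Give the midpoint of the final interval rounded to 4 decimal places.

0.6254

f(0.198000) = 0.730982, f(1.250000) = -1.259678 (opposite signs)
step 1: m = 0.724000, f(m) = -0.163078 < 0 → root in [0.198000, 0.724000]
step 2: m = 0.461000, f(m) = 0.314748 > 0 → root in [0.461000, 0.724000]
step 3: m = 0.592500, f(m) = 0.082997 > 0 → root in [0.592500, 0.724000]
step 4: m = 0.658250, f(m) = -0.038331 < 0 → root in [0.592500, 0.658250]
Midpoint of [0.592500, 0.658250] = 0.625375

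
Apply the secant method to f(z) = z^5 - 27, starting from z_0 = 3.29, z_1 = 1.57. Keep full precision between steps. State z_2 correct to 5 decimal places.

1.64989

f(z_0) = 358.460153, f(z_1) = -17.461101
z_2 = 1.570000 - (-17.461101)·(1.570000 - 3.290000)/(-17.461101 - (358.460153)) = 1.649892; f(z_2) = -14.774192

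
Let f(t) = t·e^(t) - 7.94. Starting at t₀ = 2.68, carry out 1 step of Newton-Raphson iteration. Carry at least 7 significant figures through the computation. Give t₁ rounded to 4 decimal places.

f'(t) = (t + 1)·e^(t)
t_0 = 2.680000: f = 31.148050, f' = 53.673143 → t_1 = 2.680000 - (31.148050)/(53.673143) = 2.099672

2.0997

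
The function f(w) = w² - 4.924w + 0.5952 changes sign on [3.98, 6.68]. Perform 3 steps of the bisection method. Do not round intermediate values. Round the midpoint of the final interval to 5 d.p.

f(3.980000) = -3.161920, f(6.680000) = 12.325280 (opposite signs)
step 1: m = 5.330000, f(m) = 2.759180 > 0 → root in [3.980000, 5.330000]
step 2: m = 4.655000, f(m) = -0.656995 < 0 → root in [4.655000, 5.330000]
step 3: m = 4.992500, f(m) = 0.937186 > 0 → root in [4.655000, 4.992500]
Midpoint of [4.655000, 4.992500] = 4.823750

4.82375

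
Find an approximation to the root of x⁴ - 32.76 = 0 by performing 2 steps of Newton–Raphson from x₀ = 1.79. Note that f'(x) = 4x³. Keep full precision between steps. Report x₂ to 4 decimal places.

2.4630

x_0 = 1.790000: f = -22.493743, f' = 22.941356 → x_1 = 1.790000 - (-22.493743)/(22.941356) = 2.770489
x_1 = 2.770489: f = 26.154963, f' = 85.060748 → x_2 = 2.770489 - (26.154963)/(85.060748) = 2.463003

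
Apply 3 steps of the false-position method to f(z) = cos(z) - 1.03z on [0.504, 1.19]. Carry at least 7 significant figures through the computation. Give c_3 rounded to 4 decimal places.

f(0.504000) = 0.356538, f(1.190000) = -0.854040
step 1: c = 0.706040, f(c) = 0.033716 > 0 → new bracket [0.706040, 1.190000]
step 2: c = 0.724420, f(c) = 0.002731 > 0 → new bracket [0.724420, 1.190000]
step 3: c = 0.725904, f(c) = 0.000218 > 0 → new bracket [0.725904, 1.190000]

0.7259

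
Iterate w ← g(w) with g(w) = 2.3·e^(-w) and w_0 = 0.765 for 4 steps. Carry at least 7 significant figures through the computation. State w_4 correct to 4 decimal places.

w_1 = g(0.765000) = 1.070268
w_2 = g(1.070268) = 0.788708
w_3 = g(0.788708) = 1.045192
w_4 = g(1.045192) = 0.808736

0.8087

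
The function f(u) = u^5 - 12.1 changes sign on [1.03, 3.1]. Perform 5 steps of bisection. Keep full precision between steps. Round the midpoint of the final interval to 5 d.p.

f(1.030000) = -10.940726, f(3.100000) = 274.191510 (opposite signs)
step 1: m = 2.065000, f(m) = 25.449165 > 0 → root in [1.030000, 2.065000]
step 2: m = 1.547500, f(m) = -3.225308 < 0 → root in [1.547500, 2.065000]
step 3: m = 1.806250, f(m) = 7.126016 > 0 → root in [1.547500, 1.806250]
step 4: m = 1.676875, f(m) = 1.158777 > 0 → root in [1.547500, 1.676875]
step 5: m = 1.612187, f(m) = -1.208749 < 0 → root in [1.612187, 1.676875]
Midpoint of [1.612187, 1.676875] = 1.644531

1.64453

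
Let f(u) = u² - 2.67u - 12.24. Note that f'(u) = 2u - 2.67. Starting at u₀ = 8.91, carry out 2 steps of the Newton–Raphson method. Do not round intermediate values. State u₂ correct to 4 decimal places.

5.1791

Newton update: u ← u − f(u)/f'(u).
u_0 = 8.910000: f = 43.358400, f' = 15.150000 → u_1 = 8.910000 - (43.358400)/(15.150000) = 6.048059
u_1 = 6.048059: f = 8.190704, f' = 9.426119 → u_2 = 6.048059 - (8.190704)/(9.426119) = 5.179122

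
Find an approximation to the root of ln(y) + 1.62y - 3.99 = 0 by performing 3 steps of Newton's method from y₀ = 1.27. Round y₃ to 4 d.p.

f'(y) = 1/y + 1.62
y_0 = 1.270000: f = -1.693583, f' = 2.407402 → y_1 = 1.270000 - (-1.693583)/(2.407402) = 1.973490
y_1 = 1.973490: f = -0.113143, f' = 2.126717 → y_2 = 1.973490 - (-0.113143)/(2.126717) = 2.026691
y_2 = 2.026691: f = -0.000357, f' = 2.113415 → y_3 = 2.026691 - (-0.000357)/(2.113415) = 2.026860

2.0269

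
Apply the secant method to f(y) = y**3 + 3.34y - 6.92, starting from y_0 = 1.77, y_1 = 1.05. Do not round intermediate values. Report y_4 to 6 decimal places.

1.344173

Secant update: y_(k+1) = y_k − f(y_k)·(y_k − y_(k-1))/(f(y_k) − f(y_(k-1))).
f(y_0) = 4.537033, f(y_1) = -2.255375
y_2 = 1.050000 - (-2.255375)·(1.050000 - 1.770000)/(-2.255375 - (4.537033)) = 1.289071; f(y_2) = -0.472446
y_3 = 1.289071 - (-0.472446)·(1.289071 - 1.050000)/(-0.472446 - (-2.255375)) = 1.352421; f(y_3) = 0.070723
y_4 = 1.352421 - (0.070723)·(1.352421 - 1.289071)/(0.070723 - (-0.472446)) = 1.344173; f(y_4) = -0.001811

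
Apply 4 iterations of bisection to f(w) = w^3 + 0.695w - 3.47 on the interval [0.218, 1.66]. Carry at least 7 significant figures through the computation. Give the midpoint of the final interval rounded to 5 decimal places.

1.34456

f(0.218000) = -3.308130, f(1.660000) = 2.257996 (opposite signs)
step 1: m = 0.939000, f(m) = -1.989459 < 0 → root in [0.939000, 1.660000]
step 2: m = 1.299500, f(m) = -0.372382 < 0 → root in [1.299500, 1.660000]
step 3: m = 1.479750, f(m) = 0.798576 > 0 → root in [1.299500, 1.479750]
step 4: m = 1.389625, f(m) = 0.179235 > 0 → root in [1.299500, 1.389625]
Midpoint of [1.299500, 1.389625] = 1.344562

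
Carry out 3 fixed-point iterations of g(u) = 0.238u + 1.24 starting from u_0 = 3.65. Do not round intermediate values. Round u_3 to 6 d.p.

u_1 = g(3.650000) = 2.108700
u_2 = g(2.108700) = 1.741871
u_3 = g(1.741871) = 1.654565

1.654565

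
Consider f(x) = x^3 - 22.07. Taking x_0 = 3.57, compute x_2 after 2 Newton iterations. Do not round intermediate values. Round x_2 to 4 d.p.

2.8127

f'(x) = 3x^2
x_0 = 3.570000: f = 23.429293, f' = 38.234700 → x_1 = 3.570000 - (23.429293)/(38.234700) = 2.957224
x_1 = 2.957224: f = 3.791447, f' = 26.235528 → x_2 = 2.957224 - (3.791447)/(26.235528) = 2.812709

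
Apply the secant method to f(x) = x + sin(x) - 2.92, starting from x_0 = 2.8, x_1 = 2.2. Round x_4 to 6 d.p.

f(x_0) = 0.214988, f(x_1) = 0.088496
x_2 = 2.200000 - (0.088496)·(2.200000 - 2.800000)/(0.088496 - (0.214988)) = 1.780227; f(x_2) = -0.161624
x_3 = 1.780227 - (-0.161624)·(1.780227 - 2.200000)/(-0.161624 - (0.088496)) = 2.051478; f(x_3) = 0.018158
x_4 = 2.051478 - (0.018158)·(2.051478 - 1.780227)/(0.018158 - (-0.161624)) = 2.024082; f(x_4) = 0.003095

2.024082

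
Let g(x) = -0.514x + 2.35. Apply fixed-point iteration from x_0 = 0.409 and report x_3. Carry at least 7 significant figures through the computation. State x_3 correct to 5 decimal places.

1.70742

x_1 = g(0.409000) = 2.139774
x_2 = g(2.139774) = 1.250156
x_3 = g(1.250156) = 1.707420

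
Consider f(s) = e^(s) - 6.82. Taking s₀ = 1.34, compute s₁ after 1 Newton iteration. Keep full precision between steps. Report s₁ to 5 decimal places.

2.12579

Newton update: s ← s − f(s)/f'(s).
f'(s) = e^(s)
s_0 = 1.340000: f = -3.000956, f' = 3.819044 → s_1 = 1.340000 - (-3.000956)/(3.819044) = 2.125787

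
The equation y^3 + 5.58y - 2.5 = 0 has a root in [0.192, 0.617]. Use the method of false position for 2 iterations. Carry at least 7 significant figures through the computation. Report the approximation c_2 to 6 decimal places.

0.433055

f(0.192000) = -1.421562, f(0.617000) = 1.177745
step 1: c = 0.424433, f(c) = -0.055207 < 0 → new bracket [0.424433, 0.617000]
step 2: c = 0.433055, f(c) = -0.002339 < 0 → new bracket [0.433055, 0.617000]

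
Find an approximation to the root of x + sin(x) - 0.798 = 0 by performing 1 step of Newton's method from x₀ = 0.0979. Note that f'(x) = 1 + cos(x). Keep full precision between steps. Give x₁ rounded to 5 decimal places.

0.39980

x_0 = 0.097900: f = -0.602356, f' = 1.995212 → x_1 = 0.097900 - (-0.602356)/(1.995212) = 0.399801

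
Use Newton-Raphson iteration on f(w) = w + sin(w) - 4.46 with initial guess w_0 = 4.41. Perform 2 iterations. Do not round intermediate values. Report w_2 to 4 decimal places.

f'(w) = 1 + cos(w)
w_0 = 4.410000: f = -1.004628, f' = 0.702198 → w_1 = 4.410000 - (-1.004628)/(0.702198) = 5.840689
w_1 = 5.840689: f = 0.952493, f' = 1.903686 → w_2 = 5.840689 - (0.952493)/(1.903686) = 5.340348

5.3403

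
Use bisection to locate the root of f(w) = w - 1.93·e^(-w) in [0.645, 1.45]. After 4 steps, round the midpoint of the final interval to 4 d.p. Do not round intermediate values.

0.8211

f(0.645000) = -0.367599, f(1.450000) = 0.997279 (opposite signs)
step 1: m = 1.047500, f(m) = 0.370430 > 0 → root in [0.645000, 1.047500]
step 2: m = 0.846250, f(m) = 0.018240 > 0 → root in [0.645000, 0.846250]
step 3: m = 0.745625, f(m) = -0.170040 < 0 → root in [0.745625, 0.846250]
step 4: m = 0.795937, f(m) = -0.074798 < 0 → root in [0.795937, 0.846250]
Midpoint of [0.795937, 0.846250] = 0.821094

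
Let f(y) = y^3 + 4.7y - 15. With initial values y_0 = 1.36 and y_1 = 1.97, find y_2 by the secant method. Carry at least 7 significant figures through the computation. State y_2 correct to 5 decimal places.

Secant update: y_(k+1) = y_k − f(y_k)·(y_k − y_(k-1))/(f(y_k) − f(y_(k-1))).
f(y_0) = -6.092544, f(y_1) = 1.904373
y_2 = 1.970000 - (1.904373)·(1.970000 - 1.360000)/(1.904373 - (-6.092544)) = 1.824736; f(y_2) = -0.347994

1.82474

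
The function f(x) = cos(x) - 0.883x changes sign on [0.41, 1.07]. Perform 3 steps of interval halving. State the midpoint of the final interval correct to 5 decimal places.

0.78125

f(0.410000) = 0.555091, f(1.070000) = -0.464686 (opposite signs)
step 1: m = 0.740000, f(m) = 0.085049 > 0 → root in [0.740000, 1.070000]
step 2: m = 0.905000, f(m) = -0.181429 < 0 → root in [0.740000, 0.905000]
step 3: m = 0.822500, f(m) = -0.045876 < 0 → root in [0.740000, 0.822500]
Midpoint of [0.740000, 0.822500] = 0.781250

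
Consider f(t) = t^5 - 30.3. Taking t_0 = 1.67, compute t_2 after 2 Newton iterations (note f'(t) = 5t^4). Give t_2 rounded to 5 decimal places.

Newton update: t ← t − f(t)/f'(t).
t_0 = 1.670000: f = -17.310801, f' = 38.889816 → t_1 = 1.670000 - (-17.310801)/(38.889816) = 2.115124
t_1 = 2.115124: f = 12.033040, f' = 100.072228 → t_2 = 2.115124 - (12.033040)/(100.072228) = 1.994881

1.99488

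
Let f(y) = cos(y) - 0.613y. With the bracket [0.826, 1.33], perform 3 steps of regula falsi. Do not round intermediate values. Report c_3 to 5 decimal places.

0.94950

f(0.826000) = 0.171484, f(1.330000) = -0.576814
step 1: c = 0.941499, f(c) = 0.011437 > 0 → new bracket [0.941499, 1.330000]
step 2: c = 0.949053, f(c) = 0.000684 > 0 → new bracket [0.949053, 1.330000]
step 3: c = 0.949504, f(c) = 0.000041 > 0 → new bracket [0.949504, 1.330000]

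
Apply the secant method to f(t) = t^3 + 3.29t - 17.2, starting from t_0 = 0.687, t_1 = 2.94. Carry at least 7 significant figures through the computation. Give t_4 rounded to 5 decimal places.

2.18518

Secant update: t_(k+1) = t_k − f(t_k)·(t_k − t_(k-1))/(f(t_k) − f(t_(k-1))).
f(t_0) = -14.615527, f(t_1) = 17.884784
t_2 = 2.940000 - (17.884784)·(2.940000 - 0.687000)/(17.884784 - (-14.615527)) = 1.700184; f(t_2) = -6.691804
t_3 = 1.700184 - (-6.691804)·(1.700184 - 2.940000)/(-6.691804 - (17.884784)) = 2.037765; f(t_3) = -2.033956
t_4 = 2.037765 - (-2.033956)·(2.037765 - 1.700184)/(-2.033956 - (-6.691804)) = 2.185178; f(t_4) = 0.423471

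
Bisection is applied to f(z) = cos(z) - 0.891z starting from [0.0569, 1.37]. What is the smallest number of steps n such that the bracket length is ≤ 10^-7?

24

Initial width b − a = 1.37 − 0.0569 = 1.313100.
After n steps the width is (b−a)/2^n; need (b−a)/2^n ≤ 10^-7.
So n ≥ log₂(1.313100/10^-7) = log₂(13131000.0000) ≈ 23.6465.
Hence n = 24.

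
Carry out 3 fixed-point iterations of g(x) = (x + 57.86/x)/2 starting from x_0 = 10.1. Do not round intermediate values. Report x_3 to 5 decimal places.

7.60658

x_1 = g(10.100000) = 7.914356
x_2 = g(7.914356) = 7.612561
x_3 = g(7.612561) = 7.606578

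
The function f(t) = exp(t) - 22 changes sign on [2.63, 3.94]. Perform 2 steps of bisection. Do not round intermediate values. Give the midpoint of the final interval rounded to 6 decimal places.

f(2.630000) = -8.126230, f(3.940000) = 29.418601 (opposite signs)
step 1: m = 3.285000, f(m) = 4.708984 > 0 → root in [2.630000, 3.285000]
step 2: m = 2.957500, f(m) = -2.750213 < 0 → root in [2.957500, 3.285000]
Midpoint of [2.957500, 3.285000] = 3.121250

3.121250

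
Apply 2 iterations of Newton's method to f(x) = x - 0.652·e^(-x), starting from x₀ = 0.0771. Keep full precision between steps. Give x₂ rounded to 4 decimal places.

0.4258

Newton update: x ← x − f(x)/f'(x).
f'(x) = 1 + 0.652·e^(-x)
x_0 = 0.077100: f = -0.526520, f' = 1.603620 → x_1 = 0.077100 - (-0.526520)/(1.603620) = 0.405432
x_1 = 0.405432: f = -0.029249, f' = 1.434681 → x_2 = 0.405432 - (-0.029249)/(1.434681) = 0.425819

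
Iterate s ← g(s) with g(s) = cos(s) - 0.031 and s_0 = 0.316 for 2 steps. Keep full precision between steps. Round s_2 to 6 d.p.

s_1 = g(0.316000) = 0.919486
s_2 = g(0.919486) = 0.575229

0.575229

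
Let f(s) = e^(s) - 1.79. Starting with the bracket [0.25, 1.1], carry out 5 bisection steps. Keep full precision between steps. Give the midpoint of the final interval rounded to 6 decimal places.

f(0.250000) = -0.505975, f(1.100000) = 1.214166 (opposite signs)
step 1: m = 0.675000, f(m) = 0.174033 > 0 → root in [0.250000, 0.675000]
step 2: m = 0.462500, f(m) = -0.201961 < 0 → root in [0.462500, 0.675000]
step 3: m = 0.568750, f(m) = -0.023942 < 0 → root in [0.568750, 0.675000]
step 4: m = 0.621875, f(m) = 0.072417 > 0 → root in [0.568750, 0.621875]
step 5: m = 0.595313, f(m) = 0.023598 > 0 → root in [0.568750, 0.595313]
Midpoint of [0.568750, 0.595313] = 0.582031

0.582031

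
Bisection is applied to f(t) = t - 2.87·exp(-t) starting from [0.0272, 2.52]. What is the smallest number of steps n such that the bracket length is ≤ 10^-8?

Initial width b − a = 2.52 − 0.0272 = 2.492800.
After n steps the width is (b−a)/2^n; need (b−a)/2^n ≤ 10^-8.
So n ≥ log₂(2.492800/10^-8) = log₂(249280000.0000) ≈ 27.8932.
Hence n = 28.

28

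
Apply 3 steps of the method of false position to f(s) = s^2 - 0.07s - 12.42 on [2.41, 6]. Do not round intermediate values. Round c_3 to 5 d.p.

3.53609

f(2.410000) = -6.780600, f(6.000000) = 23.160000
step 1: c = 3.223022, f(c) = -2.257743 < 0 → new bracket [3.223022, 6.000000]
step 2: c = 3.469688, f(c) = -0.624143 < 0 → new bracket [3.469688, 6.000000]
step 3: c = 3.536088, f(c) = -0.163605 < 0 → new bracket [3.536088, 6.000000]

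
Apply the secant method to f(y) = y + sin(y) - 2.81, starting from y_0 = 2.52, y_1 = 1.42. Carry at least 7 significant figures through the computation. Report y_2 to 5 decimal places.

2.05644

f(y_0) = 0.292331, f(y_1) = -0.401348
y_2 = 1.420000 - (-0.401348)·(1.420000 - 2.520000)/(-0.401348 - (0.292331)) = 2.056437; f(y_2) = 0.130813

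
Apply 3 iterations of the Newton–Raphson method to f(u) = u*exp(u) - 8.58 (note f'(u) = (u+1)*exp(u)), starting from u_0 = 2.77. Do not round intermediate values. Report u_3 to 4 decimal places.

u_0 = 2.770000: f = 35.625416, f' = 60.164050 → u_1 = 2.770000 - (35.625416)/(60.164050) = 2.177862
u_1 = 2.177862: f = 10.644889, f' = 28.052303 → u_2 = 2.177862 - (10.644889)/(28.052303) = 1.798396
u_2 = 1.798396: f = 2.282229, f' = 16.902183 → u_3 = 1.798396 - (2.282229)/(16.902183) = 1.663371

1.6634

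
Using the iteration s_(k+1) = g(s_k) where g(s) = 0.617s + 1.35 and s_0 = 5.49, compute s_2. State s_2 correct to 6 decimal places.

4.272933

s_1 = g(5.490000) = 4.737330
s_2 = g(4.737330) = 4.272933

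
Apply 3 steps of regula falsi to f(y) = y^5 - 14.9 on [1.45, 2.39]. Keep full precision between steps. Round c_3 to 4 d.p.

f(1.450000) = -8.490266, f(2.390000) = 63.081127
step 1: c = 1.561509, f(c) = -5.616273 < 0 → new bracket [1.561509, 2.390000]
step 2: c = 1.629241, f(c) = -3.420395 < 0 → new bracket [1.629241, 2.390000]
step 3: c = 1.668370, f(c) = -1.974084 < 0 → new bracket [1.668370, 2.390000]

1.6684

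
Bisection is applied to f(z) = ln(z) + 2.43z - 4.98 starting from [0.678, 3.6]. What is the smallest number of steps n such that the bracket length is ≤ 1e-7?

25

Initial width b − a = 3.6 − 0.678 = 2.922000.
After n steps the width is (b−a)/2^n; need (b−a)/2^n ≤ 1e-7.
So n ≥ log₂(2.922000/1e-7) = log₂(29220000.0000) ≈ 24.8005.
Hence n = 25.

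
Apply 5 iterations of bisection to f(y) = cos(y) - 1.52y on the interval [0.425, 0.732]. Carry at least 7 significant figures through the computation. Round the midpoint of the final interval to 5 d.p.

0.55452

f(0.425000) = 0.265039, f(0.732000) = -0.368801 (opposite signs)
step 1: m = 0.578500, f(m) = -0.042036 < 0 → root in [0.425000, 0.578500]
step 2: m = 0.501750, f(m) = 0.114082 > 0 → root in [0.501750, 0.578500]
step 3: m = 0.540125, f(m) = 0.036654 > 0 → root in [0.540125, 0.578500]
step 4: m = 0.559312, f(m) = -0.002535 < 0 → root in [0.540125, 0.559312]
step 5: m = 0.549719, f(m) = 0.017099 > 0 → root in [0.549719, 0.559312]
Midpoint of [0.549719, 0.559312] = 0.554516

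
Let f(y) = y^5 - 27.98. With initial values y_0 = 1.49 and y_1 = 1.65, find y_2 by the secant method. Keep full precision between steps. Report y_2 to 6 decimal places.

2.165783

f(y_0) = -20.636022, f(y_1) = -15.750190
y_2 = 1.650000 - (-15.750190)·(1.650000 - 1.490000)/(-15.750190 - (-20.636022)) = 2.165783; f(y_2) = 19.671314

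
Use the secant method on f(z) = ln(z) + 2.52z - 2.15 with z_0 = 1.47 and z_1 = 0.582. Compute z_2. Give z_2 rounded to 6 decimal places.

0.925672

f(z_0) = 1.939662, f(z_1) = -1.224645
z_2 = 0.582000 - (-1.224645)·(0.582000 - 1.470000)/(-1.224645 - (1.939662)) = 0.925672; f(z_2) = 0.105459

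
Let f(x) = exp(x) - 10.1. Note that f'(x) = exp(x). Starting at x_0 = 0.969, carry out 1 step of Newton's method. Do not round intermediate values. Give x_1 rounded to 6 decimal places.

x_0 = 0.969000: f = -7.464692, f' = 2.635308 → x_1 = 0.969000 - (-7.464692)/(2.635308) = 3.801569

3.801569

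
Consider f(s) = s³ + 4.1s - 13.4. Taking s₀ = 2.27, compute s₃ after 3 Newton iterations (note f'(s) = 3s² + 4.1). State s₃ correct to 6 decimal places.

Newton update: s ← s − f(s)/f'(s).
s_0 = 2.270000: f = 7.604083, f' = 19.558700 → s_1 = 2.270000 - (7.604083)/(19.558700) = 1.881217
s_1 = 1.881217: f = 0.970579, f' = 14.716936 → s_2 = 1.881217 - (0.970579)/(14.716936) = 1.815268
s_2 = 1.815268: f = 0.024260, f' = 13.985589 → s_3 = 1.815268 - (0.024260)/(13.985589) = 1.813533

1.813533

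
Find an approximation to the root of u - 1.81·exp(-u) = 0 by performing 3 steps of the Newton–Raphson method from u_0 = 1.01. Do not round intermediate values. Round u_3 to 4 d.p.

0.8073

Newton update: u ← u − f(u)/f'(u).
f'(u) = 1 + 1.81·exp(-u)
u_0 = 1.010000: f = 0.350764, f' = 1.659236 → u_1 = 1.010000 - (0.350764)/(1.659236) = 0.798599
u_1 = 0.798599: f = -0.015826, f' = 1.814425 → u_2 = 0.798599 - (-0.015826)/(1.814425) = 0.807322
u_2 = 0.807322: f = -0.000031, f' = 1.807353 → u_3 = 0.807322 - (-0.000031)/(1.807353) = 0.807339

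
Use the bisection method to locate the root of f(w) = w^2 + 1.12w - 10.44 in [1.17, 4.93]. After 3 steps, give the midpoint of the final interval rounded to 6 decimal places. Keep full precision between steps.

2.815000

f(1.170000) = -7.760700, f(4.930000) = 19.386500 (opposite signs)
step 1: m = 3.050000, f(m) = 2.278500 > 0 → root in [1.170000, 3.050000]
step 2: m = 2.110000, f(m) = -3.624700 < 0 → root in [2.110000, 3.050000]
step 3: m = 2.580000, f(m) = -0.894000 < 0 → root in [2.580000, 3.050000]
Midpoint of [2.580000, 3.050000] = 2.815000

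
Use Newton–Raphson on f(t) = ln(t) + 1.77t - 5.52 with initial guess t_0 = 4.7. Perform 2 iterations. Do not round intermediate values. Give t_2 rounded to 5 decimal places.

2.58240

f'(t) = 1/t + 1.77
t_0 = 4.700000: f = 4.346563, f' = 1.982766 → t_1 = 4.700000 - (4.346563)/(1.982766) = 2.507829
t_1 = 2.507829: f = -0.161726, f' = 2.168751 → t_2 = 2.507829 - (-0.161726)/(2.168751) = 2.582400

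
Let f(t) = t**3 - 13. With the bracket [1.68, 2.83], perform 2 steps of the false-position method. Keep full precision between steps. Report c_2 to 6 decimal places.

False-position update: c = (a·f(b) − b·f(a))/(f(b) − f(a)); replace the endpoint whose sign matches f(c).
f(1.680000) = -8.258368, f(2.830000) = 9.665187
step 1: c = 2.209868, f(c) = -2.208069 < 0 → new bracket [2.209868, 2.830000]
step 2: c = 2.325194, f(c) = -0.428773 < 0 → new bracket [2.325194, 2.830000]

2.325194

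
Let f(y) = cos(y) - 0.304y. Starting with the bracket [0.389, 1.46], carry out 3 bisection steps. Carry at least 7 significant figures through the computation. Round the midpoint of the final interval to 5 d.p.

f(0.389000) = 0.807033, f(1.460000) = -0.333270 (opposite signs)
step 1: m = 0.924500, f(m) = 0.321186 > 0 → root in [0.924500, 1.460000]
step 2: m = 1.192250, f(m) = 0.007126 > 0 → root in [1.192250, 1.460000]
step 3: m = 1.326125, f(m) = -0.160905 < 0 → root in [1.192250, 1.326125]
Midpoint of [1.192250, 1.326125] = 1.259187

1.25919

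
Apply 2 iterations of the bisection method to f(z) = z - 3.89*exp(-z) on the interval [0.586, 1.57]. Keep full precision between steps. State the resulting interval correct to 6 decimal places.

[1.078000, 1.324000]

f(0.586000) = -1.578976, f(1.570000) = 0.760704 (opposite signs)
step 1: m = 1.078000, f(m) = -0.245671 < 0 → root in [1.078000, 1.570000]
step 2: m = 1.324000, f(m) = 0.288992 > 0 → root in [1.078000, 1.324000]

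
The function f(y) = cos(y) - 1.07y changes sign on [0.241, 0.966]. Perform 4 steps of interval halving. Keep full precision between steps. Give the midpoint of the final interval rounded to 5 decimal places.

0.71678

f(0.241000) = 0.713230, f(0.966000) = -0.465025 (opposite signs)
step 1: m = 0.603500, f(m) = 0.177609 > 0 → root in [0.603500, 0.966000]
step 2: m = 0.784750, f(m) = -0.132118 < 0 → root in [0.603500, 0.784750]
step 3: m = 0.694125, f(m) = 0.025900 > 0 → root in [0.694125, 0.784750]
step 4: m = 0.739437, f(m) = -0.052350 < 0 → root in [0.694125, 0.739437]
Midpoint of [0.694125, 0.739437] = 0.716781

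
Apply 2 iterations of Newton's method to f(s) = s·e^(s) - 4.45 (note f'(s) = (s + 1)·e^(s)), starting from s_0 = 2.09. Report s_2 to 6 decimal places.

1.327115

Newton update: s ← s − f(s)/f'(s).
s_0 = 2.090000: f = 12.447473, f' = 24.982388 → s_1 = 2.090000 - (12.447473)/(24.982388) = 1.591750
s_1 = 1.591750: f = 3.369215, f' = 12.731553 → s_2 = 1.591750 - (3.369215)/(12.731553) = 1.327115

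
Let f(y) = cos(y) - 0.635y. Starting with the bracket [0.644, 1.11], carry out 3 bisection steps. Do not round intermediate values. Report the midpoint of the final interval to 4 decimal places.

0.9061

f(0.644000) = 0.390761, f(1.110000) = -0.260188 (opposite signs)
step 1: m = 0.877000, f(m) = 0.082565 > 0 → root in [0.877000, 1.110000]
step 2: m = 0.993500, f(m) = -0.085112 < 0 → root in [0.877000, 0.993500]
step 3: m = 0.935250, f(m) = -0.000266 < 0 → root in [0.877000, 0.935250]
Midpoint of [0.877000, 0.935250] = 0.906125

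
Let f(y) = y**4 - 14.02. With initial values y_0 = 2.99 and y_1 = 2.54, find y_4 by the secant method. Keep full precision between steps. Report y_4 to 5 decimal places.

1.95259

Secant update: y_(k+1) = y_k − f(y_k)·(y_k − y_(k-1))/(f(y_k) − f(y_(k-1))).
f(y_0) = 65.905388, f(y_1) = 27.603143
y_2 = 2.540000 - (27.603143)·(2.540000 - 2.990000)/(27.603143 - (65.905388)) = 2.215700; f(y_2) = 10.081491
y_3 = 2.215700 - (10.081491)·(2.215700 - 2.540000)/(10.081491 - (27.603143)) = 2.029107; f(y_3) = 2.931942
y_4 = 2.029107 - (2.931942)·(2.029107 - 2.215700)/(2.931942 - (10.081491)) = 1.952587; f(y_4) = 0.515885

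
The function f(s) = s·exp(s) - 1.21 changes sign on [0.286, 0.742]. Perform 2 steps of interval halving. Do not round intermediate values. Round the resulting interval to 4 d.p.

[0.6280, 0.7420]

f(0.286000) = -0.829308, f(0.742000) = 0.348298 (opposite signs)
step 1: m = 0.514000, f(m) = -0.350610 < 0 → root in [0.514000, 0.742000]
step 2: m = 0.628000, f(m) = -0.033216 < 0 → root in [0.628000, 0.742000]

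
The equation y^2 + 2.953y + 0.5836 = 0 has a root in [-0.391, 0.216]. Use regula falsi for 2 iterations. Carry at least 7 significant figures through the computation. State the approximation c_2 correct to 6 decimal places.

f(-0.391000) = -0.418142, f(0.216000) = 1.268104
step 1: c = -0.240481, f(c) = -0.068709 < 0 → new bracket [-0.240481, 0.216000]
step 2: c = -0.217019, f(c) = -0.010160 < 0 → new bracket [-0.217019, 0.216000]

-0.217019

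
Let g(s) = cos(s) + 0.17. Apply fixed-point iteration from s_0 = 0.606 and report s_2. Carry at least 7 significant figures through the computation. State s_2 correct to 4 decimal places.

0.7171

s_1 = g(0.606000) = 0.991933
s_2 = g(0.991933) = 0.717073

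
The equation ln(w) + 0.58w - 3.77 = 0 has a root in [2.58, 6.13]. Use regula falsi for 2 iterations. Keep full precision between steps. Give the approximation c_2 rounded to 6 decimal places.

4.084535

f(2.580000) = -1.325811, f(6.130000) = 1.598595
step 1: c = 4.189431, f(c) = 0.092435 > 0 → new bracket [2.580000, 4.189431]
step 2: c = 4.084535, f(c) = 0.006239 > 0 → new bracket [2.580000, 4.084535]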